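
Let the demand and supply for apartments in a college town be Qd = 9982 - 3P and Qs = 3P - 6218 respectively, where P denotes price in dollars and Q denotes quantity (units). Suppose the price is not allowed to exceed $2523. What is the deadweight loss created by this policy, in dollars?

93987

Equilibrium: 9982 - 3P = 3P - 6218, so 16200 = 6P and P* = 2700, Q* = 1882.
Since 2523 < 2700, the ceiling is binding.
At P = 2523: Qd = 9982 - 3·2523 = 2413 and Qs = 3·2523 - 6218 = 1351.
Quantity traded falls to 1351. At Q = 1351 the demand price is (9982 - 1351)/3 = 2877 and the supply price is (6218 + 1351)/3 = 2523.
Deadweight loss = ½ · (2877 - 2523) · (1882 - 1351) = ½ · 354 · 531 = 93987.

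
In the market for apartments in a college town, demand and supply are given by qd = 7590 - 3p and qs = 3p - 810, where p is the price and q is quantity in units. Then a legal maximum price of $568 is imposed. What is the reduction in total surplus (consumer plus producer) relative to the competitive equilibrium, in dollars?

Without the control the market clears where 7590 - 3p = 3p - 810, i.e. p* = 1400 and q* = 3390.
Because the ceiling (568) lies below the market-clearing price, it is binding.
At p = 568: qd = 7590 - 3·568 = 5886 and qs = 3·568 - 810 = 894.
Quantity traded falls to 894. At q = 894 the demand price is (7590 - 894)/3 = 2232 and the supply price is (810 + 894)/3 = 568.
Deadweight loss = ½ · (2232 - 568) · (3390 - 894) = ½ · 1664 · 2496 = 2076672.

2076672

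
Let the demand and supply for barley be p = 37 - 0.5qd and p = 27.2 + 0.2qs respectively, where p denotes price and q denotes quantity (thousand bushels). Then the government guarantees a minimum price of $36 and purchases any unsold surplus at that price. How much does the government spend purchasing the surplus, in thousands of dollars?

1512

Rearranging demand gives qd = 74 - 2p; rearranging supply gives qs = 5p - 136. Setting quantity demanded equal to quantity supplied, 74 - 2p = 5p - 136, gives p* = 30 and q* = 14.
Because the floor (36) lies above the market-clearing price, it is binding.
At p = 36: qd = 74 - 2·36 = 2 and qs = 5·36 - 136 = 44.
Surplus = qs - qd = 42.
Government expenditure = surplus × support price = 42 × 36 = 1512.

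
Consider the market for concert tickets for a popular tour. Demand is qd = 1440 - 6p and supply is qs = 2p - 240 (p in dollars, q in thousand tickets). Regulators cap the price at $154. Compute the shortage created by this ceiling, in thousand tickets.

Equilibrium: 1440 - 6p = 2p - 240, so 1680 = 8p and p* = 210, q* = 180.
Because the ceiling (154) lies below the market-clearing price, it is binding.
At p = 154: qd = 1440 - 6·154 = 516 and qs = 2·154 - 240 = 68.
Shortage = qd - qs = 516 - 68 = 448.

448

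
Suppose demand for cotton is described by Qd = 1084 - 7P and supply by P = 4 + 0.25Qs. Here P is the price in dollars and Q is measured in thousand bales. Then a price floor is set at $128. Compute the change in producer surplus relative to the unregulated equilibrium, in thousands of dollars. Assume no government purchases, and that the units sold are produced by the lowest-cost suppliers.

Rearranging supply gives Qs = 4P - 16. Setting quantity demanded equal to quantity supplied, 1084 - 7P = 4P - 16, gives P* = 100 and Q* = 384.
Because the floor (128) lies above the market-clearing price, it is binding.
At P = 128: Qd = 1084 - 7·128 = 188 and Qs = 4·128 - 16 = 496.
Producer surplus without the control is ½ · (100 - 4) · 384 = 18432.
With the floor, 188 units are sold at 128. The supply price at Q = 188 is 51, so PS = ½ · [(128 - 4) + (128 - 51)] · 188 = 18894.
Change in producer surplus = 18894 - 18432 = 462.

462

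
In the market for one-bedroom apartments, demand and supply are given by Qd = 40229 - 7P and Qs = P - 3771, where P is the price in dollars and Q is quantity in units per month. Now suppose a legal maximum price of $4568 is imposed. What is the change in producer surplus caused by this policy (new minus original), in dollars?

-1177116

Equilibrium: 40229 - 7P = P - 3771, so 44000 = 8P and P* = 5500, Q* = 1729.
Because the ceiling (4568) lies below the market-clearing price, it is binding.
At P = 4568: Qd = 40229 - 7·4568 = 8253 and Qs = 4568 - 3771 = 797.
Producer surplus without the control is ½ · (5500 - 3771) · 1729 = 1494720.5.
With the ceiling, producers sell 797 units at 4568, so PS = ½ · (4568 - 3771) · 797 = 317604.5.
Change in producer surplus = 317604.5 - 1494720.5 = -1177116.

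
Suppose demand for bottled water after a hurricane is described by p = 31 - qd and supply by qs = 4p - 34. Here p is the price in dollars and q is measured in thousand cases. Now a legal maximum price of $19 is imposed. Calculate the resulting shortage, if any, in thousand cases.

Rearranging demand gives qd = 31 - p. Setting quantity demanded equal to quantity supplied, 31 - p = 4p - 34, gives p* = 13 and q* = 18.
The ceiling of 19 is above the equilibrium price 13, so it is not binding; the market clears at p* = 13, q* = 18.
Since the control does not bind, there is no shortage.

0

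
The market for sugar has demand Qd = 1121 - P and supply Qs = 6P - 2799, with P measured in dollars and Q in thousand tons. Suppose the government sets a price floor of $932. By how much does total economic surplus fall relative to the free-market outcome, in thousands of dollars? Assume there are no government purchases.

Setting quantity demanded equal to quantity supplied, 1121 - P = 6P - 2799, gives P* = 560 and Q* = 561.
The floor of 932 is above the equilibrium price 560, so it binds.
At P = 932: Qd = 1121 - 932 = 189 and Qs = 6·932 - 2799 = 2793.
Quantity traded falls to 189. At Q = 189 the demand price is 1121 - 189 = 932 and the supply price is (2799 + 189)/6 = 498.
Deadweight loss = ½ · (932 - 498) · (561 - 189) = ½ · 434 · 372 = 80724.

80724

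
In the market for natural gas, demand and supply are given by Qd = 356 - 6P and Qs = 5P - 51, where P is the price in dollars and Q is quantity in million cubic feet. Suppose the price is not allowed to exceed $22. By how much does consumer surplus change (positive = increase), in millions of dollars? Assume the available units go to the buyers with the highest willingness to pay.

416.25

In a free market, 356 - 6P = 5P - 51 gives the equilibrium P* = 37, Q* = 134.
The ceiling of 22 is below the equilibrium price 37, so it binds.
At P = 22: Qd = 356 - 6·22 = 224 and Qs = 5·22 - 51 = 59.
Consumer surplus without the control is ½ · (178/3 - 37) · 134 = 4489/3.
With the ceiling, 59 units are sold at 22 (assume they go to the highest-value buyers). The demand price at Q = 59 is 49.5, so CS = ½ · [(178/3 - 22) + (49.5 - 22)] · 59 = 22951/12.
Change in consumer surplus = 22951/12 - 4489/3 = 416.25.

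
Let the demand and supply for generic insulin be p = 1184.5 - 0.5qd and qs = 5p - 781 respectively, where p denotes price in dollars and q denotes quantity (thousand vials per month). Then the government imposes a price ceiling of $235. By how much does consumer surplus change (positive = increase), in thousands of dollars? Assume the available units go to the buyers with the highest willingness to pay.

-204196.25

Rearranging demand gives qd = 2369 - 2p. Setting quantity demanded equal to quantity supplied, 2369 - 2p = 5p - 781, gives p* = 450 and q* = 1469.
Because the ceiling (235) lies below the market-clearing price, it is binding.
At p = 235: qd = 2369 - 2·235 = 1899 and qs = 5·235 - 781 = 394.
Consumer surplus without the control is ½ · (1184.5 - 450) · 1469 = 539490.25.
With the ceiling, 394 units are sold at 235 (assume they go to the highest-value buyers). The demand price at q = 394 is 987.5, so CS = ½ · [(1184.5 - 235) + (987.5 - 235)] · 394 = 335294.
Change in consumer surplus = 335294 - 539490.25 = -204196.25.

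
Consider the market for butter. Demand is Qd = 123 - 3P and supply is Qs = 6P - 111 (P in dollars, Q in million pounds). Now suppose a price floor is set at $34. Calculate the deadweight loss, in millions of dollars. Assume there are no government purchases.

Setting quantity demanded equal to quantity supplied, 123 - 3P = 6P - 111, gives P* = 26 and Q* = 45.
The floor of 34 is above the equilibrium price 26, so it binds.
At P = 34: Qd = 123 - 3·34 = 21 and Qs = 6·34 - 111 = 93.
Quantity traded falls to 21. At Q = 21 the demand price is (123 - 21)/3 = 34 and the supply price is (111 + 21)/6 = 22.
Deadweight loss = ½ · (34 - 22) · (45 - 21) = ½ · 12 · 24 = 144.

144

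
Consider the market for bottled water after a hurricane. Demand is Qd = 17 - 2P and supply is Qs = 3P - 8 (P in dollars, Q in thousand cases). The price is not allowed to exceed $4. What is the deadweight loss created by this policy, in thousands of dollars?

In a free market, 17 - 2P = 3P - 8 gives the equilibrium P* = 5, Q* = 7.
The ceiling of 4 is below the equilibrium price 5, so it binds.
At P = 4: Qd = 17 - 2·4 = 9 and Qs = 3·4 - 8 = 4.
Quantity traded falls to 4. At Q = 4 the demand price is (17 - 4)/2 = 6.5 and the supply price is (8 + 4)/3 = 4.
Deadweight loss = ½ · (6.5 - 4) · (7 - 4) = ½ · 2.5 · 3 = 3.75.

3.75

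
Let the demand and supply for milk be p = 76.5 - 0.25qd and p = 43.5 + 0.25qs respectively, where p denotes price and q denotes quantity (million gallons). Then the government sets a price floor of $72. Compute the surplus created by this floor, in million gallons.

96

Rearranging demand gives qd = 306 - 4p; rearranging supply gives qs = 4p - 174. Without the control the market clears where 306 - 4p = 4p - 174, i.e. p* = 60 and q* = 66.
The floor of 72 is above the equilibrium price 60, so it binds.
At p = 72: qd = 306 - 4·72 = 18 and qs = 4·72 - 174 = 114.
Surplus = qs - qd = 114 - 18 = 96.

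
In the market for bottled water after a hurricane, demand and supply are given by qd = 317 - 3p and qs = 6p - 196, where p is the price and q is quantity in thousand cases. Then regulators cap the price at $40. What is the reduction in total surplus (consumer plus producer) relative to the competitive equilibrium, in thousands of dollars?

2601

Equilibrium: 317 - 3p = 6p - 196, so 513 = 9p and p* = 57, q* = 146.
Because the ceiling (40) lies below the market-clearing price, it is binding.
At p = 40: qd = 317 - 3·40 = 197 and qs = 6·40 - 196 = 44.
Quantity traded falls to 44. At q = 44 the demand price is (317 - 44)/3 = 91 and the supply price is (196 + 44)/6 = 40.
Deadweight loss = ½ · (91 - 40) · (146 - 44) = ½ · 51 · 102 = 2601.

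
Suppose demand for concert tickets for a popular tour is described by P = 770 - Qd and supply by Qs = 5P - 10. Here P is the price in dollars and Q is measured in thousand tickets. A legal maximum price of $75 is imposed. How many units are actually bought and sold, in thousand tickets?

Rearranging demand gives Qd = 770 - P. Equilibrium: 770 - P = 5P - 10, so 780 = 6P and P* = 130, Q* = 640.
Because the ceiling (75) lies below the market-clearing price, it is binding.
At P = 75: Qd = 770 - 75 = 695 and Qs = 5·75 - 10 = 365.
The quantity actually transacted is the short side, supply: 365.

365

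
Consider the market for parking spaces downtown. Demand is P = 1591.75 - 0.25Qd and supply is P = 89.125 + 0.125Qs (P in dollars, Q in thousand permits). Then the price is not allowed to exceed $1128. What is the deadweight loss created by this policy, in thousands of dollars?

0

Rearranging demand gives Qd = 6367 - 4P; rearranging supply gives Qs = 8P - 713. Without the control the market clears where 6367 - 4P = 8P - 713, i.e. P* = 590 and Q* = 4007.
The ceiling of 1128 is above the equilibrium price 590, so it is not binding; the market clears at P* = 590, Q* = 4007.
Since the control does not bind, no trades are prevented and deadweight loss is zero.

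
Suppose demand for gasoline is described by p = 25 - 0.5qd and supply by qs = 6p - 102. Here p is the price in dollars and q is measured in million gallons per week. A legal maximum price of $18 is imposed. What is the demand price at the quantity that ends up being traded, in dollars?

Rearranging demand gives qd = 50 - 2p. Equilibrium: 50 - 2p = 6p - 102, so 152 = 8p and p* = 19, q* = 12.
Since 18 < 19, the ceiling is binding.
At p = 18: qd = 50 - 2·18 = 14 and qs = 6·18 - 102 = 6.
Only 6 units reach the market. On the demand curve, the marginal buyer's willingness to pay at q = 6 is (50 - 6)/2 = 22.

22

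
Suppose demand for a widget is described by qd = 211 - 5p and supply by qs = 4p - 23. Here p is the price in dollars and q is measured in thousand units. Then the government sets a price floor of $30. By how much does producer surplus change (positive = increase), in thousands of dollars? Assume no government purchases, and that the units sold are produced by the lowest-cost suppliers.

Without the control the market clears where 211 - 5p = 4p - 23, i.e. p* = 26 and q* = 81.
The floor of 30 is above the equilibrium price 26, so it binds.
At p = 30: qd = 211 - 5·30 = 61 and qs = 4·30 - 23 = 97.
Producer surplus without the control is ½ · (26 - 5.75) · 81 = 820.125.
With the floor, 61 units are sold at 30. The supply price at q = 61 is 21, so PS = ½ · [(30 - 5.75) + (30 - 21)] · 61 = 1014.125.
Change in producer surplus = 1014.125 - 820.125 = 194.

194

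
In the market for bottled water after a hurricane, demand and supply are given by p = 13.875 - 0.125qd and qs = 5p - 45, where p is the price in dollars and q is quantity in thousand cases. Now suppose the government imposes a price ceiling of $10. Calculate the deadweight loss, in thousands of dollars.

Rearranging demand gives qd = 111 - 8p. In a free market, 111 - 8p = 5p - 45 gives the equilibrium p* = 12, q* = 15.
Since 10 < 12, the ceiling is binding.
At p = 10: qd = 111 - 8·10 = 31 and qs = 5·10 - 45 = 5.
Quantity traded falls to 5. At q = 5 the demand price is (111 - 5)/8 = 13.25 and the supply price is (45 + 5)/5 = 10.
Deadweight loss = ½ · (13.25 - 10) · (15 - 5) = ½ · 3.25 · 10 = 16.25.

16.25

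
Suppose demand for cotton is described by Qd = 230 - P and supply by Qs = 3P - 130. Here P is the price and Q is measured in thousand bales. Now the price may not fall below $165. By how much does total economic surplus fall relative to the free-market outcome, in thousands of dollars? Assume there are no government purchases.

3750

In a free market, 230 - P = 3P - 130 gives the equilibrium P* = 90, Q* = 140.
The floor of 165 is above the equilibrium price 90, so it binds.
At P = 165: Qd = 230 - 165 = 65 and Qs = 3·165 - 130 = 365.
Quantity traded falls to 65. At Q = 65 the demand price is 230 - 65 = 165 and the supply price is (130 + 65)/3 = 65.
Deadweight loss = ½ · (165 - 65) · (140 - 65) = ½ · 100 · 75 = 3750.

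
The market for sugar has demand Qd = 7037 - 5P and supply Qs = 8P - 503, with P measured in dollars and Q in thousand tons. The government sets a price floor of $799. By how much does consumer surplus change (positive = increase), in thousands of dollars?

Setting quantity demanded equal to quantity supplied, 7037 - 5P = 8P - 503, gives P* = 580 and Q* = 4137.
Because the floor (799) lies above the market-clearing price, it is binding.
At P = 799: Qd = 7037 - 5·799 = 3042 and Qs = 8·799 - 503 = 5889.
Consumer surplus without the control is ½ · (1407.4 - 580) · 4137 = 1711476.9.
With the floor, consumers buy 3042 units at 799, so CS = ½ · (1407.4 - 799) · 3042 = 925376.4.
Change in consumer surplus = 925376.4 - 1711476.9 = -786100.5.

-786100.5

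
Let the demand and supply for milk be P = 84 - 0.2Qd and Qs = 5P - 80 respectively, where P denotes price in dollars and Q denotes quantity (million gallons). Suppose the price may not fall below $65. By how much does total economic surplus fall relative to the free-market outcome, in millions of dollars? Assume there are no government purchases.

1125

Rearranging demand gives Qd = 420 - 5P. Setting quantity demanded equal to quantity supplied, 420 - 5P = 5P - 80, gives P* = 50 and Q* = 170.
Because the floor (65) lies above the market-clearing price, it is binding.
At P = 65: Qd = 420 - 5·65 = 95 and Qs = 5·65 - 80 = 245.
Quantity traded falls to 95. At Q = 95 the demand price is (420 - 95)/5 = 65 and the supply price is (80 + 95)/5 = 35.
Deadweight loss = ½ · (65 - 35) · (170 - 95) = ½ · 30 · 75 = 1125.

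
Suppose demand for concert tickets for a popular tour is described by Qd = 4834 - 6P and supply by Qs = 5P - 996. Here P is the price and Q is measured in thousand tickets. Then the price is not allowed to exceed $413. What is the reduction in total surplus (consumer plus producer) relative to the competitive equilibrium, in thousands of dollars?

Equilibrium: 4834 - 6P = 5P - 996, so 5830 = 11P and P* = 530, Q* = 1654.
Since 413 < 530, the ceiling is binding.
At P = 413: Qd = 4834 - 6·413 = 2356 and Qs = 5·413 - 996 = 1069.
Quantity traded falls to 1069. At Q = 1069 the demand price is (4834 - 1069)/6 = 627.5 and the supply price is (996 + 1069)/5 = 413.
Deadweight loss = ½ · (627.5 - 413) · (1654 - 1069) = ½ · 214.5 · 585 = 62741.25.

62741.25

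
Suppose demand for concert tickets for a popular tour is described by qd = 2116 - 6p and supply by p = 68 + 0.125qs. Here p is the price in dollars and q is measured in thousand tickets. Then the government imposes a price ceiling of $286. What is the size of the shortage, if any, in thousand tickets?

Rearranging supply gives qs = 8p - 544. In a free market, 2116 - 6p = 8p - 544 gives the equilibrium p* = 190, q* = 976.
Since 286 is above p* = 190, the ceiling does not bind and the free-market outcome prevails.
Since the control does not bind, there is no shortage.

0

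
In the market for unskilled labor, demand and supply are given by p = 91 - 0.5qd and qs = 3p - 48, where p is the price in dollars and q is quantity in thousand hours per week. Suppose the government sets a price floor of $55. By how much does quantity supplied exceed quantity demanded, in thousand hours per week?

45

Rearranging demand gives qd = 182 - 2p. In a free market, 182 - 2p = 3p - 48 gives the equilibrium p* = 46, q* = 90.
The floor of 55 is above the equilibrium price 46, so it binds.
At p = 55: qd = 182 - 2·55 = 72 and qs = 3·55 - 48 = 117.
Surplus = qs - qd = 117 - 72 = 45.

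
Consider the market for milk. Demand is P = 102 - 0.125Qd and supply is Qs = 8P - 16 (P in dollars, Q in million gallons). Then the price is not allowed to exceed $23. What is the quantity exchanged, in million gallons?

Rearranging demand gives Qd = 816 - 8P. Setting quantity demanded equal to quantity supplied, 816 - 8P = 8P - 16, gives P* = 52 and Q* = 400.
Because the ceiling (23) lies below the market-clearing price, it is binding.
At P = 23: Qd = 816 - 8·23 = 632 and Qs = 8·23 - 16 = 168.
The quantity actually transacted is the short side, supply: 168.

168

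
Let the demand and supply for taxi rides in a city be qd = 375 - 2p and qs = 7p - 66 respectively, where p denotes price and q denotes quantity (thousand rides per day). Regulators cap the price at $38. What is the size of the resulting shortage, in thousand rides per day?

In a free market, 375 - 2p = 7p - 66 gives the equilibrium p* = 49, q* = 277.
Since 38 < 49, the ceiling is binding.
At p = 38: qd = 375 - 2·38 = 299 and qs = 7·38 - 66 = 200.
Shortage = qd - qs = 299 - 200 = 99.

99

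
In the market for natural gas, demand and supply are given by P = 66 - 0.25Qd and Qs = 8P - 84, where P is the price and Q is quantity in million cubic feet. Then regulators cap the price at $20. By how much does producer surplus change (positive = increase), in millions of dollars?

Rearranging demand gives Qd = 264 - 4P. Equilibrium: 264 - 4P = 8P - 84, so 348 = 12P and P* = 29, Q* = 148.
Because the ceiling (20) lies below the market-clearing price, it is binding.
At P = 20: Qd = 264 - 4·20 = 184 and Qs = 8·20 - 84 = 76.
Producer surplus without the control is ½ · (29 - 10.5) · 148 = 1369.
With the ceiling, producers sell 76 units at 20, so PS = ½ · (20 - 10.5) · 76 = 361.
Change in producer surplus = 361 - 1369 = -1008.

-1008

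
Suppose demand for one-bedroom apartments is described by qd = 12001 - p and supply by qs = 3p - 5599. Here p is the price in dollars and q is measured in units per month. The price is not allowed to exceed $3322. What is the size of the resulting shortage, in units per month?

4312

Setting quantity demanded equal to quantity supplied, 12001 - p = 3p - 5599, gives p* = 4400 and q* = 7601.
Since 3322 < 4400, the ceiling is binding.
At p = 3322: qd = 12001 - 3322 = 8679 and qs = 3·3322 - 5599 = 4367.
Shortage = qd - qs = 8679 - 4367 = 4312.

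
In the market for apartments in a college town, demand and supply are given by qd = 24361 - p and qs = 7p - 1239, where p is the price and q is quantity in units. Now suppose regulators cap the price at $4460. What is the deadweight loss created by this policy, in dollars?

Without the control the market clears where 24361 - p = 7p - 1239, i.e. p* = 3200 and q* = 21161.
Since 4460 is above p* = 3200, the ceiling does not bind and the free-market outcome prevails.
Since the control does not bind, no trades are prevented and deadweight loss is zero.

0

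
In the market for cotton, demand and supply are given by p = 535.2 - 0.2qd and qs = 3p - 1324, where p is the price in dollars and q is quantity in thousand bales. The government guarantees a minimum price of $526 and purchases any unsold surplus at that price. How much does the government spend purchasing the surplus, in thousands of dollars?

Rearranging demand gives qd = 2676 - 5p. Equilibrium: 2676 - 5p = 3p - 1324, so 4000 = 8p and p* = 500, q* = 176.
Because the floor (526) lies above the market-clearing price, it is binding.
At p = 526: qd = 2676 - 5·526 = 46 and qs = 3·526 - 1324 = 254.
Surplus = qs - qd = 208.
Government expenditure = surplus × support price = 208 × 526 = 109408.

109408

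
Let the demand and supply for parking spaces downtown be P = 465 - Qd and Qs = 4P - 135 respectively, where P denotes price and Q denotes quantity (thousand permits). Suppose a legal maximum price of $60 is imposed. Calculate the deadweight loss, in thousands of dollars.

Rearranging demand gives Qd = 465 - P. Setting quantity demanded equal to quantity supplied, 465 - P = 4P - 135, gives P* = 120 and Q* = 345.
Since 60 < 120, the ceiling is binding.
At P = 60: Qd = 465 - 60 = 405 and Qs = 4·60 - 135 = 105.
Quantity traded falls to 105. At Q = 105 the demand price is 465 - 105 = 360 and the supply price is (135 + 105)/4 = 60.
Deadweight loss = ½ · (360 - 60) · (345 - 105) = ½ · 300 · 240 = 36000.

36000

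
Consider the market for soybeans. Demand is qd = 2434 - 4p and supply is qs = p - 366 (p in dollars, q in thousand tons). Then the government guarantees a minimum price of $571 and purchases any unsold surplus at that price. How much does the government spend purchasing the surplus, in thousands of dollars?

31405

Without the control the market clears where 2434 - 4p = p - 366, i.e. p* = 560 and q* = 194.
Since 571 > 560, the floor is binding.
At p = 571: qd = 2434 - 4·571 = 150 and qs = 571 - 366 = 205.
Surplus = qs - qd = 55.
Government expenditure = surplus × support price = 55 × 571 = 31405.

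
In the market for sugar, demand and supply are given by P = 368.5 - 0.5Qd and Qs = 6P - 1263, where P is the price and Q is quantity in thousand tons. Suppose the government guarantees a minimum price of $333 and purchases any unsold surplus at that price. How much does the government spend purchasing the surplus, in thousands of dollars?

Rearranging demand gives Qd = 737 - 2P. Setting quantity demanded equal to quantity supplied, 737 - 2P = 6P - 1263, gives P* = 250 and Q* = 237.
Since 333 > 250, the floor is binding.
At P = 333: Qd = 737 - 2·333 = 71 and Qs = 6·333 - 1263 = 735.
Surplus = Qs - Qd = 664.
Government expenditure = surplus × support price = 664 × 333 = 221112.

221112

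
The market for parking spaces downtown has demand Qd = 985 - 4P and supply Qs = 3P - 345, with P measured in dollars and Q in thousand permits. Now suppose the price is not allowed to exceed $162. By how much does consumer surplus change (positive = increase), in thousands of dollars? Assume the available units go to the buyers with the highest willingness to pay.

Without the control the market clears where 985 - 4P = 3P - 345, i.e. P* = 190 and Q* = 225.
Because the ceiling (162) lies below the market-clearing price, it is binding.
At P = 162: Qd = 985 - 4·162 = 337 and Qs = 3·162 - 345 = 141.
Consumer surplus without the control is ½ · (246.25 - 190) · 225 = 6328.125.
With the ceiling, 141 units are sold at 162 (assume they go to the highest-value buyers). The demand price at Q = 141 is 211, so CS = ½ · [(246.25 - 162) + (211 - 162)] · 141 = 9394.125.
Change in consumer surplus = 9394.125 - 6328.125 = 3066.

3066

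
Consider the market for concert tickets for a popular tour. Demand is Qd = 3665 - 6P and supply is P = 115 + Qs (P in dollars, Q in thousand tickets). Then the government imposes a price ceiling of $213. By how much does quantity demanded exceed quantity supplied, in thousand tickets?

Rearranging supply gives Qs = P - 115. Setting quantity demanded equal to quantity supplied, 3665 - 6P = P - 115, gives P* = 540 and Q* = 425.
Because the ceiling (213) lies below the market-clearing price, it is binding.
At P = 213: Qd = 3665 - 6·213 = 2387 and Qs = 213 - 115 = 98.
Shortage = Qd - Qs = 2387 - 98 = 2289.

2289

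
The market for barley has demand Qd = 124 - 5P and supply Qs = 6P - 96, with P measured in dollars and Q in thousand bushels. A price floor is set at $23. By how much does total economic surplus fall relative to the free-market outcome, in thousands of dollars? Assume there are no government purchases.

41.25

Setting quantity demanded equal to quantity supplied, 124 - 5P = 6P - 96, gives P* = 20 and Q* = 24.
The floor of 23 is above the equilibrium price 20, so it binds.
At P = 23: Qd = 124 - 5·23 = 9 and Qs = 6·23 - 96 = 42.
Quantity traded falls to 9. At Q = 9 the demand price is (124 - 9)/5 = 23 and the supply price is (96 + 9)/6 = 17.5.
Deadweight loss = ½ · (23 - 17.5) · (24 - 9) = ½ · 5.5 · 15 = 41.25.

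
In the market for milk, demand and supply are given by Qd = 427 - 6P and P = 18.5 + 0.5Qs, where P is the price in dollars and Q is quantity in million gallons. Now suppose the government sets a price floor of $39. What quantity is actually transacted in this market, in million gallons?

Rearranging supply gives Qs = 2P - 37. In a free market, 427 - 6P = 2P - 37 gives the equilibrium P* = 58, Q* = 79.
Since 39 is below P* = 58, the floor does not bind and the free-market outcome prevails.

79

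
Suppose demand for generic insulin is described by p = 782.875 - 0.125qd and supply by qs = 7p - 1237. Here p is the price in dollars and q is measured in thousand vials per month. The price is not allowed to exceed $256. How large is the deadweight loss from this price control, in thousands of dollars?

390705

Rearranging demand gives qd = 6263 - 8p. Without the control the market clears where 6263 - 8p = 7p - 1237, i.e. p* = 500 and q* = 2263.
Since 256 < 500, the ceiling is binding.
At p = 256: qd = 6263 - 8·256 = 4215 and qs = 7·256 - 1237 = 555.
Quantity traded falls to 555. At q = 555 the demand price is (6263 - 555)/8 = 713.5 and the supply price is (1237 + 555)/7 = 256.
Deadweight loss = ½ · (713.5 - 256) · (2263 - 555) = ½ · 457.5 · 1708 = 390705.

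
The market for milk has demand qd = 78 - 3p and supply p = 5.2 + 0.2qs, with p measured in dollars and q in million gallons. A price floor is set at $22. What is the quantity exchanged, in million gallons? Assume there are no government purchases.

12

Rearranging supply gives qs = 5p - 26. Without the control the market clears where 78 - 3p = 5p - 26, i.e. p* = 13 and q* = 39.
Since 22 > 13, the floor is binding.
At p = 22: qd = 78 - 3·22 = 12 and qs = 5·22 - 26 = 84.
The quantity actually transacted is the short side, demand: 12.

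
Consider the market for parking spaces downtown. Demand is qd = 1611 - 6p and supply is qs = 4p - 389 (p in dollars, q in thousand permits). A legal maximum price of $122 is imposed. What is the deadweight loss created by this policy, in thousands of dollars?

In a free market, 1611 - 6p = 4p - 389 gives the equilibrium p* = 200, q* = 411.
Because the ceiling (122) lies below the market-clearing price, it is binding.
At p = 122: qd = 1611 - 6·122 = 879 and qs = 4·122 - 389 = 99.
Quantity traded falls to 99. At q = 99 the demand price is (1611 - 99)/6 = 252 and the supply price is (389 + 99)/4 = 122.
Deadweight loss = ½ · (252 - 122) · (411 - 99) = ½ · 130 · 312 = 20280.

20280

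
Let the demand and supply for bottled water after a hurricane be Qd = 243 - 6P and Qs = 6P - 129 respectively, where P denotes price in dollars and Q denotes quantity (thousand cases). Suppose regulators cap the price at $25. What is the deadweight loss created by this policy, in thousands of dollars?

Equilibrium: 243 - 6P = 6P - 129, so 372 = 12P and P* = 31, Q* = 57.
Since 25 < 31, the ceiling is binding.
At P = 25: Qd = 243 - 6·25 = 93 and Qs = 6·25 - 129 = 21.
Quantity traded falls to 21. At Q = 21 the demand price is (243 - 21)/6 = 37 and the supply price is (129 + 21)/6 = 25.
Deadweight loss = ½ · (37 - 25) · (57 - 21) = ½ · 12 · 36 = 216.

216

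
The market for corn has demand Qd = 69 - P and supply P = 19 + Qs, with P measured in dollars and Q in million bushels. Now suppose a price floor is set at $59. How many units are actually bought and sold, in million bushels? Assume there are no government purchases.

10

Rearranging supply gives Qs = P - 19. Setting quantity demanded equal to quantity supplied, 69 - P = P - 19, gives P* = 44 and Q* = 25.
The floor of 59 is above the equilibrium price 44, so it binds.
At P = 59: Qd = 69 - 59 = 10 and Qs = 59 - 19 = 40.
The quantity actually transacted is the short side, demand: 10.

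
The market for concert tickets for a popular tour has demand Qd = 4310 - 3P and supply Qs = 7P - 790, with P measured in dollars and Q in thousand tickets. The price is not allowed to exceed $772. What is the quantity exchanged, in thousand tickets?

2780

Setting quantity demanded equal to quantity supplied, 4310 - 3P = 7P - 790, gives P* = 510 and Q* = 2780.
Since 772 is above P* = 510, the ceiling does not bind and the free-market outcome prevails.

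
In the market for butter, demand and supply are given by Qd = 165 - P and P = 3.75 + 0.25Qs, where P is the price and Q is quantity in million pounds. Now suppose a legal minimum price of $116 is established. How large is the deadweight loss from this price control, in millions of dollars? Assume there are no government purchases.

4000

Rearranging supply gives Qs = 4P - 15. In a free market, 165 - P = 4P - 15 gives the equilibrium P* = 36, Q* = 129.
Because the floor (116) lies above the market-clearing price, it is binding.
At P = 116: Qd = 165 - 116 = 49 and Qs = 4·116 - 15 = 449.
Quantity traded falls to 49. At Q = 49 the demand price is 165 - 49 = 116 and the supply price is (15 + 49)/4 = 16.
Deadweight loss = ½ · (116 - 16) · (129 - 49) = ½ · 100 · 80 = 4000.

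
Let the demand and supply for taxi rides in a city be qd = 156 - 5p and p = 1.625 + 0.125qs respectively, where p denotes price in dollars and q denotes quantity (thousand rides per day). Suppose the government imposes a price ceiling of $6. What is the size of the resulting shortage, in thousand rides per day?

91

Rearranging supply gives qs = 8p - 13. In a free market, 156 - 5p = 8p - 13 gives the equilibrium p* = 13, q* = 91.
Since 6 < 13, the ceiling is binding.
At p = 6: qd = 156 - 5·6 = 126 and qs = 8·6 - 13 = 35.
Shortage = qd - qs = 126 - 35 = 91.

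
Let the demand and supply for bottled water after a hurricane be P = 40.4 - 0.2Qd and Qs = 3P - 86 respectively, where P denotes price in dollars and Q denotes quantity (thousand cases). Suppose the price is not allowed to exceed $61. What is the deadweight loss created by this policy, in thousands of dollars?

0

Rearranging demand gives Qd = 202 - 5P. Equilibrium: 202 - 5P = 3P - 86, so 288 = 8P and P* = 36, Q* = 22.
Since 61 is above P* = 36, the ceiling does not bind and the free-market outcome prevails.
Since the control does not bind, no trades are prevented and deadweight loss is zero.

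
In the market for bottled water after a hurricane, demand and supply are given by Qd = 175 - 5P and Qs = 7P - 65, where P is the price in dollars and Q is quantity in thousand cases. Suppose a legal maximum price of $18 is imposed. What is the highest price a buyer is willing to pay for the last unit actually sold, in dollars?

Equilibrium: 175 - 5P = 7P - 65, so 240 = 12P and P* = 20, Q* = 75.
Since 18 < 20, the ceiling is binding.
At P = 18: Qd = 175 - 5·18 = 85 and Qs = 7·18 - 65 = 61.
Only 61 units reach the market. On the demand curve, the marginal buyer's willingness to pay at Q = 61 is (175 - 61)/5 = 22.8.

22.8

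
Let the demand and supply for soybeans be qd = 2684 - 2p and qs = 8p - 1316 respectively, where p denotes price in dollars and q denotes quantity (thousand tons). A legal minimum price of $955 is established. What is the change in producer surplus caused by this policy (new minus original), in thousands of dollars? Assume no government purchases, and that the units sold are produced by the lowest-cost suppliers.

352563.75

Without the control the market clears where 2684 - 2p = 8p - 1316, i.e. p* = 400 and q* = 1884.
The floor of 955 is above the equilibrium price 400, so it binds.
At p = 955: qd = 2684 - 2·955 = 774 and qs = 8·955 - 1316 = 6324.
Producer surplus without the control is ½ · (400 - 164.5) · 1884 = 221841.
With the floor, 774 units are sold at 955. The supply price at q = 774 is 261.25, so PS = ½ · [(955 - 164.5) + (955 - 261.25)] · 774 = 574404.75.
Change in producer surplus = 574404.75 - 221841 = 352563.75.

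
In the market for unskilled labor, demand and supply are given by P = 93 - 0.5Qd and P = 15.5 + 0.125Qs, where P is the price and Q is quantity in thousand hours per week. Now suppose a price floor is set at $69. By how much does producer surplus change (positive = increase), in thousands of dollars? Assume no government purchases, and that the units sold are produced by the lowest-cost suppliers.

Rearranging demand gives Qd = 186 - 2P; rearranging supply gives Qs = 8P - 124. Setting quantity demanded equal to quantity supplied, 186 - 2P = 8P - 124, gives P* = 31 and Q* = 124.
The floor of 69 is above the equilibrium price 31, so it binds.
At P = 69: Qd = 186 - 2·69 = 48 and Qs = 8·69 - 124 = 428.
Producer surplus without the control is ½ · (31 - 15.5) · 124 = 961.
With the floor, 48 units are sold at 69. The supply price at Q = 48 is 21.5, so PS = ½ · [(69 - 15.5) + (69 - 21.5)] · 48 = 2424.
Change in producer surplus = 2424 - 961 = 1463.

1463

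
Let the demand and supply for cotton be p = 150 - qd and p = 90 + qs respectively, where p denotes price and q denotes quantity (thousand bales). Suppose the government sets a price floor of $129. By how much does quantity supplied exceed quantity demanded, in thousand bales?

18

Rearranging demand gives qd = 150 - p; rearranging supply gives qs = p - 90. In a free market, 150 - p = p - 90 gives the equilibrium p* = 120, q* = 30.
Because the floor (129) lies above the market-clearing price, it is binding.
At p = 129: qd = 150 - 129 = 21 and qs = 129 - 90 = 39.
Surplus = qs - qd = 39 - 21 = 18.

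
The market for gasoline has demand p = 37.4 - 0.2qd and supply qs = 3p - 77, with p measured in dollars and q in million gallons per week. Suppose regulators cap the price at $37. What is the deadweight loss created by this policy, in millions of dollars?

Rearranging demand gives qd = 187 - 5p. In a free market, 187 - 5p = 3p - 77 gives the equilibrium p* = 33, q* = 22.
Since 37 is above p* = 33, the ceiling does not bind and the free-market outcome prevails.
Since the control does not bind, no trades are prevented and deadweight loss is zero.

0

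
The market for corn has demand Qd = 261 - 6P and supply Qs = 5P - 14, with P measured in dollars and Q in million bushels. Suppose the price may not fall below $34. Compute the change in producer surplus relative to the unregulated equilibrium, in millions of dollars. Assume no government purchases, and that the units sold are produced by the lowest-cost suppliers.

In a free market, 261 - 6P = 5P - 14 gives the equilibrium P* = 25, Q* = 111.
The floor of 34 is above the equilibrium price 25, so it binds.
At P = 34: Qd = 261 - 6·34 = 57 and Qs = 5·34 - 14 = 156.
Producer surplus without the control is ½ · (25 - 2.8) · 111 = 1232.1.
With the floor, 57 units are sold at 34. The supply price at Q = 57 is 14.2, so PS = ½ · [(34 - 2.8) + (34 - 14.2)] · 57 = 1453.5.
Change in producer surplus = 1453.5 - 1232.1 = 221.4.

221.4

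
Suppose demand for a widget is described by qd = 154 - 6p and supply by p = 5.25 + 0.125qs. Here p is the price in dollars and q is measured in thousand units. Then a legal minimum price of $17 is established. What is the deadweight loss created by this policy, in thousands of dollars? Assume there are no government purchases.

47.25

Rearranging supply gives qs = 8p - 42. In a free market, 154 - 6p = 8p - 42 gives the equilibrium p* = 14, q* = 70.
Since 17 > 14, the floor is binding.
At p = 17: qd = 154 - 6·17 = 52 and qs = 8·17 - 42 = 94.
Quantity traded falls to 52. At q = 52 the demand price is (154 - 52)/6 = 17 and the supply price is (42 + 52)/8 = 11.75.
Deadweight loss = ½ · (17 - 11.75) · (70 - 52) = ½ · 5.25 · 18 = 47.25.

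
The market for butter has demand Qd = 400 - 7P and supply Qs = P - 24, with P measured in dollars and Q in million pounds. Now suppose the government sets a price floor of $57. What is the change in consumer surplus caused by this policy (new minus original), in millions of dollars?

Setting quantity demanded equal to quantity supplied, 400 - 7P = P - 24, gives P* = 53 and Q* = 29.
Because the floor (57) lies above the market-clearing price, it is binding.
At P = 57: Qd = 400 - 7·57 = 1 and Qs = 57 - 24 = 33.
Consumer surplus without the control is ½ · (400/7 - 53) · 29 = 841/14.
With the floor, consumers buy 1 units at 57, so CS = ½ · (400/7 - 57) · 1 = 1/14.
Change in consumer surplus = 1/14 - 841/14 = -60.

-60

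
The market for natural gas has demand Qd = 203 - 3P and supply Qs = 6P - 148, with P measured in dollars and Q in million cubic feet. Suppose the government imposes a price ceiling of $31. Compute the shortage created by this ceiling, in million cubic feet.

72

Equilibrium: 203 - 3P = 6P - 148, so 351 = 9P and P* = 39, Q* = 86.
Since 31 < 39, the ceiling is binding.
At P = 31: Qd = 203 - 3·31 = 110 and Qs = 6·31 - 148 = 38.
Shortage = Qd - Qs = 110 - 38 = 72.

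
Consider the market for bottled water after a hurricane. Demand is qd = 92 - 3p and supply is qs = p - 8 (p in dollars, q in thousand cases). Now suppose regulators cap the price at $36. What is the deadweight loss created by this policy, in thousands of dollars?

In a free market, 92 - 3p = p - 8 gives the equilibrium p* = 25, q* = 17.
Since 36 is above p* = 25, the ceiling does not bind and the free-market outcome prevails.
Since the control does not bind, no trades are prevented and deadweight loss is zero.

0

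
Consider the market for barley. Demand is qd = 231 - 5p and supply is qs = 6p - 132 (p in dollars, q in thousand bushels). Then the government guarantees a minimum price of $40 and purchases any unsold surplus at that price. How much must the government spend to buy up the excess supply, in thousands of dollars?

In a free market, 231 - 5p = 6p - 132 gives the equilibrium p* = 33, q* = 66.
The floor of 40 is above the equilibrium price 33, so it binds.
At p = 40: qd = 231 - 5·40 = 31 and qs = 6·40 - 132 = 108.
Surplus = qs - qd = 77.
Government expenditure = surplus × support price = 77 × 40 = 3080.

3080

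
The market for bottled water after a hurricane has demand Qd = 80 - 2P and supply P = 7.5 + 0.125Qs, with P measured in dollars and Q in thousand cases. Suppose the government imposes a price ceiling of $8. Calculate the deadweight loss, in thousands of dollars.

720

Rearranging supply gives Qs = 8P - 60. In a free market, 80 - 2P = 8P - 60 gives the equilibrium P* = 14, Q* = 52.
The ceiling of 8 is below the equilibrium price 14, so it binds.
At P = 8: Qd = 80 - 2·8 = 64 and Qs = 8·8 - 60 = 4.
Quantity traded falls to 4. At Q = 4 the demand price is (80 - 4)/2 = 38 and the supply price is (60 + 4)/8 = 8.
Deadweight loss = ½ · (38 - 8) · (52 - 4) = ½ · 30 · 48 = 720.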